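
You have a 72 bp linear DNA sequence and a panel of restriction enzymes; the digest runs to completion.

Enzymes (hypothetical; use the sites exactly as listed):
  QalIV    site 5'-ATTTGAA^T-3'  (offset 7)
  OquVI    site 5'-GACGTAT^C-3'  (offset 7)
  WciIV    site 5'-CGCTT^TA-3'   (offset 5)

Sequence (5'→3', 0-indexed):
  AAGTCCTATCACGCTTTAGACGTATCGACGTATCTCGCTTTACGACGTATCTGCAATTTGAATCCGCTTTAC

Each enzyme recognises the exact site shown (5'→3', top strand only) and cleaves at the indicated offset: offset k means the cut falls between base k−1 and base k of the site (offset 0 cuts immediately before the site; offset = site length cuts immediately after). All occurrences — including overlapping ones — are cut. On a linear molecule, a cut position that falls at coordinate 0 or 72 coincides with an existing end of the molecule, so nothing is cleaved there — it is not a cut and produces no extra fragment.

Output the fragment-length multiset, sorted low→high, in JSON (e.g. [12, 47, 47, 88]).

Scan for sites:
  QalIV ATTTGAAT/7: at [55] ⇒ [62]
  OquVI GACGTATC/7: at [18, 26, 43] ⇒ [25, 33, 50]
  WciIV CGCTTTA/5: at [11, 35, 64] ⇒ [16, 40, 69]

Pooled cuts: [16, 25, 33, 40, 50, 62, 69]

Fragments:
  [0,16): 16 bp
  [16,25): 9 bp
  [25,33): 8 bp
  [33,40): 7 bp
  [40,50): 10 bp
  [50,62): 12 bp
  [62,69): 7 bp
  [69,72): 3 bp

[3,7,7,8,9,10,12,16]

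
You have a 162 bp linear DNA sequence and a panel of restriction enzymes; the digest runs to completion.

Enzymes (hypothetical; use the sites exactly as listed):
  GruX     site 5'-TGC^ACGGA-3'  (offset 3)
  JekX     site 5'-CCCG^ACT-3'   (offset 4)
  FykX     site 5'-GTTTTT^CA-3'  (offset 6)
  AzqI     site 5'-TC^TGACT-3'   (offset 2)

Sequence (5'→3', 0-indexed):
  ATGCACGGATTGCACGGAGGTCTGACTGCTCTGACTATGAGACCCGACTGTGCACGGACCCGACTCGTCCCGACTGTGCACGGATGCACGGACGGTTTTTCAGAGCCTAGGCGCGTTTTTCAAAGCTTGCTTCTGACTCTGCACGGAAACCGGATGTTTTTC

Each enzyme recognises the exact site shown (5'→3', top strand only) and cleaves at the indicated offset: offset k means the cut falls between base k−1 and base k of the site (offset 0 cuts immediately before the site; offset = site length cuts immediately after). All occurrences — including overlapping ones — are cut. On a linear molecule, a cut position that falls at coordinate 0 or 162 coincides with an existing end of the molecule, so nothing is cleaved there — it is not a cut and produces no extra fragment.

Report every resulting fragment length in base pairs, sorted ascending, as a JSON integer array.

Scan for sites:
  GruX TGCACGGA/3: at [1, 10, 50, 76, 84, 139] ⇒ [4, 13, 53, 79, 87, 142]
  JekX CCCGACT/4: at [42, 58, 68] ⇒ [46, 62, 72]
  FykX GTTTTTCA/6: at [94, 114] ⇒ [100, 120]
  AzqI TCTGACT/2: at [20, 29, 131] ⇒ [22, 31, 133]

All cut coordinates (distinct, sorted): [4, 13, 22, 31, 46, 53, 62, 72, 79, 87, 100, 120, 133, 142]

Fragment lengths:
  [0,4): 4 bp
  [4,13): 9 bp
  [13,22): 9 bp
  [22,31): 9 bp
  [31,46): 15 bp
  [46,53): 7 bp
  [53,62): 9 bp
  [62,72): 10 bp
  [72,79): 7 bp
  [79,87): 8 bp
  [87,100): 13 bp
  [100,120): 20 bp
  [120,133): 13 bp
  [133,142): 9 bp
  [142,162): 20 bp

[4,7,7,8,9,9,9,9,9,10,13,13,15,20,20]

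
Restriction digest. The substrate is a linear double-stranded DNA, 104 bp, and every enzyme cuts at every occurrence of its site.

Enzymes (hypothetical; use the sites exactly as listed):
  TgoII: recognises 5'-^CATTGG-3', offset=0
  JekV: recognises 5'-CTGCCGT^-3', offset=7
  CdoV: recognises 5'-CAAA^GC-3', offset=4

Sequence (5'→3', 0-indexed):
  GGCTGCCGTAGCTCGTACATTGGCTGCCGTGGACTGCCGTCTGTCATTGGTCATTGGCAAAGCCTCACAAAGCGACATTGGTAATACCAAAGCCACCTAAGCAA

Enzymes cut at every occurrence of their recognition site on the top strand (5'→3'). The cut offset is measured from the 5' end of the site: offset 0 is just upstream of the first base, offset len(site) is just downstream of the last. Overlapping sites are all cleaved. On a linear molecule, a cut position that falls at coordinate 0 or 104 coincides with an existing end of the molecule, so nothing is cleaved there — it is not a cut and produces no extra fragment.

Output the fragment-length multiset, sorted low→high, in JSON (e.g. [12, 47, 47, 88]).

[4,4,7,8,9,10,10,10,13,13,16]

Site scan:
  TgoII CATTGG/0: at [17, 44, 51, 75] ⇒ [17, 44, 51, 75]
  JekV CTGCCGT/7: at [2, 23, 33] ⇒ [9, 30, 40]
  CdoV CAAAGC/4: at [57, 67, 87] ⇒ [61, 71, 91]

All cut coordinates (distinct, sorted): [9, 17, 30, 40, 44, 51, 61, 71, 75, 91]

Fragment lengths:
  [0,9): 9 bp
  [9,17): 8 bp
  [17,30): 13 bp
  [30,40): 10 bp
  [40,44): 4 bp
  [44,51): 7 bp
  [51,61): 10 bp
  [61,71): 10 bp
  [71,75): 4 bp
  [75,91): 16 bp
  [91,104): 13 bp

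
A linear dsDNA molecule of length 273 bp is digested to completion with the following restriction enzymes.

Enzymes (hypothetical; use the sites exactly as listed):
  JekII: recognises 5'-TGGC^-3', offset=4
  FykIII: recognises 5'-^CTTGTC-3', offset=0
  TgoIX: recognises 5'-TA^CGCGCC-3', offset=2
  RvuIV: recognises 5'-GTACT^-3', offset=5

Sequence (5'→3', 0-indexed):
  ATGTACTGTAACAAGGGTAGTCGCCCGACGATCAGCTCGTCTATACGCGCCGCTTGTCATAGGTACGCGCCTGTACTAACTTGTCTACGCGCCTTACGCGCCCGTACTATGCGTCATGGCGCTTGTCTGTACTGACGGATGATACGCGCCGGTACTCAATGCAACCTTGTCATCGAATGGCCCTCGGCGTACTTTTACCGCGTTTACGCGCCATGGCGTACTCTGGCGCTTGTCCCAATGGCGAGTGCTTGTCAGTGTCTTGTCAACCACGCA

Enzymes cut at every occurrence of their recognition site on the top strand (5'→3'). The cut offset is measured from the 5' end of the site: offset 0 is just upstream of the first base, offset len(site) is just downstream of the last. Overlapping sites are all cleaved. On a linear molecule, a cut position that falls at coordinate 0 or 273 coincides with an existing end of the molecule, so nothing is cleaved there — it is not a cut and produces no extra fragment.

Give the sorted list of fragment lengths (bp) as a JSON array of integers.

Site scan:
  JekII (TGGC, off=4): starts [116, 177, 213, 223, 238] → cuts [120, 181, 217, 227, 242]
  FykIII (CTTGTC, off=0): starts [52, 79, 121, 165, 228, 247, 258] → cuts [52, 79, 121, 165, 228, 247, 258]
  TgoIX (TACGCGCC, off=2): starts [43, 63, 85, 94, 142, 204] → cuts [45, 65, 87, 96, 144, 206]
  RvuIV (GTACT, off=5): starts [2, 72, 103, 128, 151, 188, 217] → cuts [7, 77, 108, 133, 156, 193, 222]

All cut coordinates (distinct, sorted): [7, 45, 52, 65, 77, 79, 87, 96, 108, 120, 121, 133, 144, 156, 165, 181, 193, 206, 217, 222, 227, 228, 242, 247, 258]

Fragments:
  [0,7): 7 bp
  [7,45): 38 bp
  [45,52): 7 bp
  [52,65): 13 bp
  [65,77): 12 bp
  [77,79): 2 bp
  [79,87): 8 bp
  [87,96): 9 bp
  [96,108): 12 bp
  [108,120): 12 bp
  [120,121): 1 bp
  [121,133): 12 bp
  [133,144): 11 bp
  [144,156): 12 bp
  [156,165): 9 bp
  [165,181): 16 bp
  [181,193): 12 bp
  [193,206): 13 bp
  [206,217): 11 bp
  [217,222): 5 bp
  [222,227): 5 bp
  [227,228): 1 bp
  [228,242): 14 bp
  [242,247): 5 bp
  [247,258): 11 bp
  [258,273): 15 bp

[1,1,2,5,5,5,7,7,8,9,9,11,11,11,12,12,12,12,12,12,13,13,14,15,16,38]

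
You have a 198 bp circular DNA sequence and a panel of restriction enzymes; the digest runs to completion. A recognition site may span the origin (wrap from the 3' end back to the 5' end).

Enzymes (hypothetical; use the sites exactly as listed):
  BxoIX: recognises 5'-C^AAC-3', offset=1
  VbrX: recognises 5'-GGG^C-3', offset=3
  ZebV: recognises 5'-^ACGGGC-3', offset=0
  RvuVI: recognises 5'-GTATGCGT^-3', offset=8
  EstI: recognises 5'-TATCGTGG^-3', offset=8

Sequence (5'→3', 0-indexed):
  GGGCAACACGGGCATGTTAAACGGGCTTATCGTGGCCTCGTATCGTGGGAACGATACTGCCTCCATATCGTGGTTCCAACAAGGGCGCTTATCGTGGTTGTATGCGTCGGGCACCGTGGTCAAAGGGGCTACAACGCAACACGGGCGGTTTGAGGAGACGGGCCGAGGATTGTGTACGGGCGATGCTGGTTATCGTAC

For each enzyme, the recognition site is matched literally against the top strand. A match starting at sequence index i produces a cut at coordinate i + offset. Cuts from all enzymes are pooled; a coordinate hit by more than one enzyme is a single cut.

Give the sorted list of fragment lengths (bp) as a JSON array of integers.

Site scan:
  BxoIX (CAAC, off=1): starts [3, 76, 131, 136] → cuts [4, 77, 132, 137]
  VbrX (GGGC, off=3): starts [0, 9, 22, 82, 108, 125, 142, 159, 177] → cuts [3, 12, 25, 85, 111, 128, 145, 162, 180]
  ZebV (ACGGGC, off=0): starts [7, 20, 140, 157, 175, 196] → cuts [7, 20, 140, 157, 175, 196]
  RvuVI (GTATGCGT, off=8): starts [99] → cuts [107]
  EstI (TATCGTGG, off=8): starts [27, 40, 65, 89] → cuts [35, 48, 73, 97]

Pooled cuts: [3, 4, 7, 12, 20, 25, 35, 48, 73, 77, 85, 97, 107, 111, 128, 132, 137, 140, 145, 157, 162, 175, 180, 196]

Fragments:
  3→4: 1 bp
  4→7: 3 bp
  7→12: 5 bp
  12→20: 8 bp
  20→25: 5 bp
  25→35: 10 bp
  35→48: 13 bp
  48→73: 25 bp
  73→77: 4 bp
  77→85: 8 bp
  85→97: 12 bp
  97→107: 10 bp
  107→111: 4 bp
  111→128: 17 bp
  128→132: 4 bp
  132→137: 5 bp
  137→140: 3 bp
  140→145: 5 bp
  145→157: 12 bp
  157→162: 5 bp
  162→175: 13 bp
  175→180: 5 bp
  180→196: 16 bp
  196→3 (wrap): 198-196+3 = 5 bp

[1,3,3,4,4,4,5,5,5,5,5,5,5,8,8,10,10,12,12,13,13,16,17,25]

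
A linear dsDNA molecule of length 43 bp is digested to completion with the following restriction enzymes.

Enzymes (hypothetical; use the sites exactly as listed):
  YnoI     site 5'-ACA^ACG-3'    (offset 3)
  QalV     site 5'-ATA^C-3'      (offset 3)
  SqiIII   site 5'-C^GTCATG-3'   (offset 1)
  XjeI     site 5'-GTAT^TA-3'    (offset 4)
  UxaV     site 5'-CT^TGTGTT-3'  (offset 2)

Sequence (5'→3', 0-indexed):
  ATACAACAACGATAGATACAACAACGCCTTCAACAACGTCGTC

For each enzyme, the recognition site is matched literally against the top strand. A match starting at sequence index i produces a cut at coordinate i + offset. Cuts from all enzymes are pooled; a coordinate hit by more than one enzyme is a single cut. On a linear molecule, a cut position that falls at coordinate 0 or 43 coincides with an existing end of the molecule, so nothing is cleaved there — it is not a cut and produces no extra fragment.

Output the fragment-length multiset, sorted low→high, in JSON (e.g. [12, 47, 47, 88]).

Scan for sites:
  YnoI ACAACG/3: at [5, 20, 32] ⇒ [8, 23, 35]
  QalV ATAC/3: at [0, 15] ⇒ [3, 18]
  SqiIII (CGTCATG, off=1): no sites
  XjeI (GTATTA, off=4): no sites
  UxaV (CTTGTGTT, off=2): no sites

All cut coordinates (distinct, sorted): [3, 8, 18, 23, 35]

Fragments:
  [0,3): 3 bp
  [3,8): 5 bp
  [8,18): 10 bp
  [18,23): 5 bp
  [23,35): 12 bp
  [35,43): 8 bp

[3,5,5,8,10,12]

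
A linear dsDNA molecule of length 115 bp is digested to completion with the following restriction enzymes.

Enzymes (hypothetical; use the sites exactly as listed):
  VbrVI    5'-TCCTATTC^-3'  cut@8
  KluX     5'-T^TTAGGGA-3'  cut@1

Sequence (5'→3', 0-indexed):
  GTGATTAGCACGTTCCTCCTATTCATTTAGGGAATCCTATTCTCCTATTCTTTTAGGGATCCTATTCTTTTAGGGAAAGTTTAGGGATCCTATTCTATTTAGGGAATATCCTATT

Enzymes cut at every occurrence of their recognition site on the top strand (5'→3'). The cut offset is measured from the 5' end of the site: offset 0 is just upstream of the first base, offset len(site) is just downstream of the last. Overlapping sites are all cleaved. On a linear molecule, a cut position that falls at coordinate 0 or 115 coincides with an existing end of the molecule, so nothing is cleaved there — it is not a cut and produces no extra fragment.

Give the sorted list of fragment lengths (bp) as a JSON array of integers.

[2,2,2,3,8,11,15,15,16,17,24]

Scan for sites:
  VbrVI TCCTATTC/8: at [16, 34, 42, 59, 87] ⇒ [24, 42, 50, 67, 95]
  KluX TTTAGGGA/1: at [25, 51, 68, 79, 97] ⇒ [26, 52, 69, 80, 98]

Pooled cuts: [24, 26, 42, 50, 52, 67, 69, 80, 95, 98]

Fragments:
  [0,24): 24 bp
  [24,26): 2 bp
  [26,42): 16 bp
  [42,50): 8 bp
  [50,52): 2 bp
  [52,67): 15 bp
  [67,69): 2 bp
  [69,80): 11 bp
  [80,95): 15 bp
  [95,98): 3 bp
  [98,115): 17 bp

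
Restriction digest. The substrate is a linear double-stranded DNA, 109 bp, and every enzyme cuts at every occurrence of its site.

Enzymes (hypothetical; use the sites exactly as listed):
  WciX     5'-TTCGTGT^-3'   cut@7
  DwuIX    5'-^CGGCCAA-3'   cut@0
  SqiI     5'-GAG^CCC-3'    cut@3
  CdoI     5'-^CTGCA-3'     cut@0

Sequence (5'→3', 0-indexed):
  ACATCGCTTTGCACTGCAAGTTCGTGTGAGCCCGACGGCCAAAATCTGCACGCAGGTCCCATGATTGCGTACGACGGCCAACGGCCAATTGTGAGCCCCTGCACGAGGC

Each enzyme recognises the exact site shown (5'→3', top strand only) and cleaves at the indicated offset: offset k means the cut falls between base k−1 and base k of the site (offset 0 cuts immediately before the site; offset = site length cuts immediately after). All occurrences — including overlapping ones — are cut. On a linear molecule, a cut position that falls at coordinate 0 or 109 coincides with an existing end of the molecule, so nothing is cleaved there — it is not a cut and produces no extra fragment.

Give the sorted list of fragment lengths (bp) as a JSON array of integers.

[3,3,5,7,10,11,13,14,14,29]

Scan for sites:
  WciX TTCGTGT/7: at [20] ⇒ [27]
  DwuIX CGGCCAA/0: at [35, 74, 81] ⇒ [35, 74, 81]
  SqiI GAGCCC/3: at [27, 92] ⇒ [30, 95]
  CdoI CTGCA/0: at [13, 45, 98] ⇒ [13, 45, 98]

Pooled cuts: [13, 27, 30, 35, 45, 74, 81, 95, 98]

Fragment lengths:
  [0,13): 13 bp
  [13,27): 14 bp
  [27,30): 3 bp
  [30,35): 5 bp
  [35,45): 10 bp
  [45,74): 29 bp
  [74,81): 7 bp
  [81,95): 14 bp
  [95,98): 3 bp
  [98,109): 11 bp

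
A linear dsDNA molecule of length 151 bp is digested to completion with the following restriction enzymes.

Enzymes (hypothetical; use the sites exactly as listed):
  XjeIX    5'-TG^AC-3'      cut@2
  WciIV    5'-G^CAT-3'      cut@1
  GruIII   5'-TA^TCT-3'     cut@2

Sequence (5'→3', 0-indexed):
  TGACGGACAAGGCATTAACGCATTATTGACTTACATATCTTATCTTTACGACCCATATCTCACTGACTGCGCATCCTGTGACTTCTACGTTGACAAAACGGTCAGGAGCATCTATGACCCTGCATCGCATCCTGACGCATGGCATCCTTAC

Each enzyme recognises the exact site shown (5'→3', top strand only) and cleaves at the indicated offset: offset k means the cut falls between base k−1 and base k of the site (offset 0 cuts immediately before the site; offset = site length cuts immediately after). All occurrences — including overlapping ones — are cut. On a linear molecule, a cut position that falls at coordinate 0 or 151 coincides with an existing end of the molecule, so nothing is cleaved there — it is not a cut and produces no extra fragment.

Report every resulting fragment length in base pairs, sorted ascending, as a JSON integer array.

Scan for sites:
  XjeIX TGAC/2: at [0, 26, 63, 78, 90, 114, 132] ⇒ [2, 28, 65, 80, 92, 116, 134]
  WciIV GCAT/1: at [11, 19, 70, 107, 121, 126, 136, 141] ⇒ [12, 20, 71, 108, 122, 127, 137, 142]
  GruIII TATCT/2: at [35, 40, 55] ⇒ [37, 42, 57]

Pooled cuts: [2, 12, 20, 28, 37, 42, 57, 65, 71, 80, 92, 108, 116, 122, 127, 134, 137, 142]

Fragments:
  [0,2): 2 bp
  [2,12): 10 bp
  [12,20): 8 bp
  [20,28): 8 bp
  [28,37): 9 bp
  [37,42): 5 bp
  [42,57): 15 bp
  [57,65): 8 bp
  [65,71): 6 bp
  [71,80): 9 bp
  [80,92): 12 bp
  [92,108): 16 bp
  [108,116): 8 bp
  [116,122): 6 bp
  [122,127): 5 bp
  [127,134): 7 bp
  [134,137): 3 bp
  [137,142): 5 bp
  [142,151): 9 bp

[2,3,5,5,5,6,6,7,8,8,8,8,9,9,9,10,12,15,16]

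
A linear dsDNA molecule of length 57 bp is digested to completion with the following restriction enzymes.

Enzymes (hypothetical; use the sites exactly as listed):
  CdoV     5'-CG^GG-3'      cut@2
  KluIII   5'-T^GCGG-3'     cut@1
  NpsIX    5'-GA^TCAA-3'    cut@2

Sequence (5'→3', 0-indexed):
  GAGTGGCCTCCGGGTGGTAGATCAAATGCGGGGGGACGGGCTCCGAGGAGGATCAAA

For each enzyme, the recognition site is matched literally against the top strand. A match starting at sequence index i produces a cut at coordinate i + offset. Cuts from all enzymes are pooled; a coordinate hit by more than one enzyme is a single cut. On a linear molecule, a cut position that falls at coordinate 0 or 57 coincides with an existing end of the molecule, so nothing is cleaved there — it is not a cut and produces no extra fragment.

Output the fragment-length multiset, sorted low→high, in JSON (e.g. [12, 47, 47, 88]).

[3,5,6,8,9,12,14]

Per-enzyme occurrences:
  CdoV (CGGG, off=2): starts [10, 28, 36] → cuts [12, 30, 38]
  KluIII (TGCGG, off=1): starts [26] → cuts [27]
  NpsIX (GATCAA, off=2): starts [19, 50] → cuts [21, 52]

All cut coordinates (distinct, sorted): [12, 21, 27, 30, 38, 52]

Fragment lengths:
  [0,12): 12 bp
  [12,21): 9 bp
  [21,27): 6 bp
  [27,30): 3 bp
  [30,38): 8 bp
  [38,52): 14 bp
  [52,57): 5 bp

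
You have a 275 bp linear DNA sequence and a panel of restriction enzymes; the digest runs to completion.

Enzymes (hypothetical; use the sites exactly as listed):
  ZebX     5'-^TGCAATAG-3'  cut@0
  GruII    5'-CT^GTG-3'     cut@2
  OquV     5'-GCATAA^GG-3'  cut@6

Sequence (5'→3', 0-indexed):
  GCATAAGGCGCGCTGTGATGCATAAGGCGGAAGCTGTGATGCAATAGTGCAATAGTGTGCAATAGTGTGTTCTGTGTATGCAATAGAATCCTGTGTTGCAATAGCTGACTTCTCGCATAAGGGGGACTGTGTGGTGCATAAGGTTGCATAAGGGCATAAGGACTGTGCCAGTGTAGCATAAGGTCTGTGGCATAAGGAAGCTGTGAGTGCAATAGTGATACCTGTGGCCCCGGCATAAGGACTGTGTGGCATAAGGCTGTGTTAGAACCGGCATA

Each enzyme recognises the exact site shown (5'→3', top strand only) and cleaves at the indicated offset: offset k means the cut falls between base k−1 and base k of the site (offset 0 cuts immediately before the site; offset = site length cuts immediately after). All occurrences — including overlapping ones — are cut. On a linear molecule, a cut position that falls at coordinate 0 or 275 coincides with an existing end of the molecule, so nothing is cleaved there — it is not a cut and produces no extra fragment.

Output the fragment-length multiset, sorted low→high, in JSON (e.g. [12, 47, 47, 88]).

[4,4,4,5,5,5,5,5,6,7,8,8,8,8,9,10,10,10,11,11,13,14,15,16,16,17,17,24]

Per-enzyme occurrences:
  ZebX (TGCAATAG, off=0): starts [39, 47, 57, 78, 96, 207] → cuts [39, 47, 57, 78, 96, 207]
  GruII (CTGTG, off=2): starts [12, 33, 71, 90, 126, 162, 184, 200, 221, 241, 256] → cuts [14, 35, 73, 92, 128, 164, 186, 202, 223, 243, 258]
  OquV (GCATAAGG, off=6): starts [0, 19, 114, 135, 145, 153, 175, 189, 232, 248] → cuts [6, 25, 120, 141, 151, 159, 181, 195, 238, 254]

All cut coordinates (distinct, sorted): [6, 14, 25, 35, 39, 47, 57, 73, 78, 92, 96, 120, 128, 141, 151, 159, 164, 181, 186, 195, 202, 207, 223, 238, 243, 254, 258]

Fragment lengths:
  [0,6): 6 bp
  [6,14): 8 bp
  [14,25): 11 bp
  [25,35): 10 bp
  [35,39): 4 bp
  [39,47): 8 bp
  [47,57): 10 bp
  [57,73): 16 bp
  [73,78): 5 bp
  [78,92): 14 bp
  [92,96): 4 bp
  [96,120): 24 bp
  [120,128): 8 bp
  [128,141): 13 bp
  [141,151): 10 bp
  [151,159): 8 bp
  [159,164): 5 bp
  [164,181): 17 bp
  [181,186): 5 bp
  [186,195): 9 bp
  [195,202): 7 bp
  [202,207): 5 bp
  [207,223): 16 bp
  [223,238): 15 bp
  [238,243): 5 bp
  [243,254): 11 bp
  [254,258): 4 bp
  [258,275): 17 bp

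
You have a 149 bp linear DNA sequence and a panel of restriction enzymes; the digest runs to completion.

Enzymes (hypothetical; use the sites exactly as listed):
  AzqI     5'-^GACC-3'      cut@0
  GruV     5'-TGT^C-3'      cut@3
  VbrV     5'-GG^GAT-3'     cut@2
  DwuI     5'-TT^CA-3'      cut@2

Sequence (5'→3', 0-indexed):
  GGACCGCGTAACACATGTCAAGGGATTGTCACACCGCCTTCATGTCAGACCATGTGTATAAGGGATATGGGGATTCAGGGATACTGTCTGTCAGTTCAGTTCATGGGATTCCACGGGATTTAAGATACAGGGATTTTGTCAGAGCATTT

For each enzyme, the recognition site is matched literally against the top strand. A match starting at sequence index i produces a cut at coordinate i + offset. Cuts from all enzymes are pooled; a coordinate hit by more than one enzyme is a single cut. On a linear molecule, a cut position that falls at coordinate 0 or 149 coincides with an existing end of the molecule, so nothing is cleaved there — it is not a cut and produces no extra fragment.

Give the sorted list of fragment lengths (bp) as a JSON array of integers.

Per-enzyme occurrences:
  AzqI GACC/0: at [1, 47] ⇒ [1, 47]
  GruV TGTC/3: at [15, 26, 42, 84, 88, 136] ⇒ [18, 29, 45, 87, 91, 139]
  VbrV GGGAT/2: at [21, 61, 69, 77, 104, 114, 129] ⇒ [23, 63, 71, 79, 106, 116, 131]
  DwuI TTCA/2: at [38, 73, 94, 99] ⇒ [40, 75, 96, 101]

Pooled cuts: [1, 18, 23, 29, 40, 45, 47, 63, 71, 75, 79, 87, 91, 96, 101, 106, 116, 131, 139]

Fragments:
  [0,1): 1 bp
  [1,18): 17 bp
  [18,23): 5 bp
  [23,29): 6 bp
  [29,40): 11 bp
  [40,45): 5 bp
  [45,47): 2 bp
  [47,63): 16 bp
  [63,71): 8 bp
  [71,75): 4 bp
  [75,79): 4 bp
  [79,87): 8 bp
  [87,91): 4 bp
  [91,96): 5 bp
  [96,101): 5 bp
  [101,106): 5 bp
  [106,116): 10 bp
  [116,131): 15 bp
  [131,139): 8 bp
  [139,149): 10 bp

[1,2,4,4,4,5,5,5,5,5,6,8,8,8,10,10,11,15,16,17]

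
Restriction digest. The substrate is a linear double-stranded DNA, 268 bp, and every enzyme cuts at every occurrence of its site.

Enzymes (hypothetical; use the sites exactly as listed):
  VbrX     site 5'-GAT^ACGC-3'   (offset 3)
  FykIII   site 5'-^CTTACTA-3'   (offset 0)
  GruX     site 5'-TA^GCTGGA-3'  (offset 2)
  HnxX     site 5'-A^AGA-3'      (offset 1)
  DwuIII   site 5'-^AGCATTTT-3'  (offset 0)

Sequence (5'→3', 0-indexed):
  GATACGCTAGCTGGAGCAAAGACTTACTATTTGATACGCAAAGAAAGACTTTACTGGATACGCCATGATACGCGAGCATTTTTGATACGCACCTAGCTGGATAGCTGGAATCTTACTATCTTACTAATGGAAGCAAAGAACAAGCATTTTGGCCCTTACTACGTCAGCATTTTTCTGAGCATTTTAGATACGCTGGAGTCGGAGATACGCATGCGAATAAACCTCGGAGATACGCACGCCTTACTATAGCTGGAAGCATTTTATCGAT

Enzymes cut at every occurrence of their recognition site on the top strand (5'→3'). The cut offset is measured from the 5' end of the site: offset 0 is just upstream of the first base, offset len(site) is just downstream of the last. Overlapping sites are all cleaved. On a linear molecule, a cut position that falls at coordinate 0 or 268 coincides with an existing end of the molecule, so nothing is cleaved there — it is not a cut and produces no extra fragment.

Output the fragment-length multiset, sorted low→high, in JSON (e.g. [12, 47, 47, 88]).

[3,3,4,5,6,6,6,6,8,8,8,8,9,9,10,10,11,12,12,12,12,13,14,14,17,17,25]

Scan for sites:
  VbrX GATACGC/3: at [0, 32, 56, 66, 83, 186, 203, 228] ⇒ [3, 35, 59, 69, 86, 189, 206, 231]
  FykIII CTTACTA/0: at [22, 111, 119, 154, 239] ⇒ [22, 111, 119, 154, 239]
  GruX TAGCTGGA/2: at [7, 93, 101, 246] ⇒ [9, 95, 103, 248]
  HnxX AAGA/1: at [18, 40, 44, 135] ⇒ [19, 41, 45, 136]
  DwuIII AGCATTTT/0: at [74, 142, 165, 177, 254] ⇒ [74, 142, 165, 177, 254]

Pooled cuts: [3, 9, 19, 22, 35, 41, 45, 59, 69, 74, 86, 95, 103, 111, 119, 136, 142, 154, 165, 177, 189, 206, 231, 239, 248, 254]

Fragment lengths:
  [0,3): 3 bp
  [3,9): 6 bp
  [9,19): 10 bp
  [19,22): 3 bp
  [22,35): 13 bp
  [35,41): 6 bp
  [41,45): 4 bp
  [45,59): 14 bp
  [59,69): 10 bp
  [69,74): 5 bp
  [74,86): 12 bp
  [86,95): 9 bp
  [95,103): 8 bp
  [103,111): 8 bp
  [111,119): 8 bp
  [119,136): 17 bp
  [136,142): 6 bp
  [142,154): 12 bp
  [154,165): 11 bp
  [165,177): 12 bp
  [177,189): 12 bp
  [189,206): 17 bp
  [206,231): 25 bp
  [231,239): 8 bp
  [239,248): 9 bp
  [248,254): 6 bp
  [254,268): 14 bp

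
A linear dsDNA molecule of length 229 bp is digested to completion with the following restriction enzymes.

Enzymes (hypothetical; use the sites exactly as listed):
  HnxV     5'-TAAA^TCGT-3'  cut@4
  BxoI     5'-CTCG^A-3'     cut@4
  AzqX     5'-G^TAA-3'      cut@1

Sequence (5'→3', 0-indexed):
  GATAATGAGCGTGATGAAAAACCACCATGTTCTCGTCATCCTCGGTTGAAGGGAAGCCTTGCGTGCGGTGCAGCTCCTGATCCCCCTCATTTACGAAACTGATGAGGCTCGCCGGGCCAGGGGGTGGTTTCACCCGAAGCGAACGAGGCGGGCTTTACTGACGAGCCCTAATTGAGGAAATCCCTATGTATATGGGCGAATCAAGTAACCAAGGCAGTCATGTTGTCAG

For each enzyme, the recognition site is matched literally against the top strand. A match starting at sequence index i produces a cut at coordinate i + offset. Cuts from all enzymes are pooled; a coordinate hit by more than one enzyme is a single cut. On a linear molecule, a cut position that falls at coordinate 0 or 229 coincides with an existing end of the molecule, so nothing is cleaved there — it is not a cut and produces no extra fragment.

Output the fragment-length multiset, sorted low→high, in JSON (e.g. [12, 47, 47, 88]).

Site scan:
  HnxV (TAAATCGT, off=4): no sites
  BxoI (CTCGA, off=4): no sites
  AzqX GTAA/1: at [204] ⇒ [205]

Pooled cuts: [205]

Fragment lengths:
  [0,205): 205 bp
  [205,229): 24 bp

[24,205]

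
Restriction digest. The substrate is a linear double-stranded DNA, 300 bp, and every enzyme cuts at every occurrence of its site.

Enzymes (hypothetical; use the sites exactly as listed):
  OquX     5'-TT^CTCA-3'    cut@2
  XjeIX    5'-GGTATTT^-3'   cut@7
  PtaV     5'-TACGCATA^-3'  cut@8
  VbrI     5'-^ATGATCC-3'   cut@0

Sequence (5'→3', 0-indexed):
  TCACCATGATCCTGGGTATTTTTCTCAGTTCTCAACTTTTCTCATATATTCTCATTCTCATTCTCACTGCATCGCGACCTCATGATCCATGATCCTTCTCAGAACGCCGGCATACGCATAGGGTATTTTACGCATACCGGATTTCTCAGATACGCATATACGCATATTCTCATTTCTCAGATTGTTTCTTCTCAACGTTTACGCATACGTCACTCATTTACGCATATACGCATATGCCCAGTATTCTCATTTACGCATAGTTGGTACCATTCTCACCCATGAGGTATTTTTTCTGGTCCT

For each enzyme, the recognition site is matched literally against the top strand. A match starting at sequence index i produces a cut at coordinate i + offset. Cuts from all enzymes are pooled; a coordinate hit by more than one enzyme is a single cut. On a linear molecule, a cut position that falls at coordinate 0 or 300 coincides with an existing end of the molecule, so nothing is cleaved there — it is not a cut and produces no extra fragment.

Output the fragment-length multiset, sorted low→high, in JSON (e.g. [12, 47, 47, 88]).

[2,2,5,6,6,7,7,7,8,8,8,8,8,9,10,10,11,11,12,14,14,15,16,17,18,19,19,23]

Scan for sites:
  OquX TTCTCA/2: at [21, 28, 38, 48, 54, 60, 95, 142, 166, 173, 188, 243, 269] ⇒ [23, 30, 40, 50, 56, 62, 97, 144, 168, 175, 190, 245, 271]
  XjeIX GGTATTT/7: at [14, 121, 282] ⇒ [21, 128, 289]
  PtaV TACGCATA/8: at [112, 128, 150, 158, 199, 218, 226, 251] ⇒ [120, 136, 158, 166, 207, 226, 234, 259]
  VbrI ATGATCC/0: at [5, 81, 88] ⇒ [5, 81, 88]

All cut coordinates (distinct, sorted): [5, 21, 23, 30, 40, 50, 56, 62, 81, 88, 97, 120, 128, 136, 144, 158, 166, 168, 175, 190, 207, 226, 234, 245, 259, 271, 289]

Fragments:
  [0,5): 5 bp
  [5,21): 16 bp
  [21,23): 2 bp
  [23,30): 7 bp
  [30,40): 10 bp
  [40,50): 10 bp
  [50,56): 6 bp
  [56,62): 6 bp
  [62,81): 19 bp
  [81,88): 7 bp
  [88,97): 9 bp
  [97,120): 23 bp
  [120,128): 8 bp
  [128,136): 8 bp
  [136,144): 8 bp
  [144,158): 14 bp
  [158,166): 8 bp
  [166,168): 2 bp
  [168,175): 7 bp
  [175,190): 15 bp
  [190,207): 17 bp
  [207,226): 19 bp
  [226,234): 8 bp
  [234,245): 11 bp
  [245,259): 14 bp
  [259,271): 12 bp
  [271,289): 18 bp
  [289,300): 11 bp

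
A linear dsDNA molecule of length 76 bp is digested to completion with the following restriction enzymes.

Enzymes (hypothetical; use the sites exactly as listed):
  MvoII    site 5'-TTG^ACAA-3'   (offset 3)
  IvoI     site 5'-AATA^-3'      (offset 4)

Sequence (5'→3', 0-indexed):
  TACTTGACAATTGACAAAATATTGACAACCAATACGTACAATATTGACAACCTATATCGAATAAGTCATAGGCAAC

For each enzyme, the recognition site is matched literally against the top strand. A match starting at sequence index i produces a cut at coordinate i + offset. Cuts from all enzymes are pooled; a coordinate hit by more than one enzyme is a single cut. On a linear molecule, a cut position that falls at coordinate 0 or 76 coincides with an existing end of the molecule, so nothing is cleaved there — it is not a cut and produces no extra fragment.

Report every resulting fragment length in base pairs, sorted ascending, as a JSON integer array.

Per-enzyme occurrences:
  MvoII (TTGACAA, off=3): starts [3, 10, 21, 43] → cuts [6, 13, 24, 46]
  IvoI (AATA, off=4): starts [17, 30, 39, 59] → cuts [21, 34, 43, 63]

Pooled cuts: [6, 13, 21, 24, 34, 43, 46, 63]

Fragment lengths:
  [0,6): 6 bp
  [6,13): 7 bp
  [13,21): 8 bp
  [21,24): 3 bp
  [24,34): 10 bp
  [34,43): 9 bp
  [43,46): 3 bp
  [46,63): 17 bp
  [63,76): 13 bp

[3,3,6,7,8,9,10,13,17]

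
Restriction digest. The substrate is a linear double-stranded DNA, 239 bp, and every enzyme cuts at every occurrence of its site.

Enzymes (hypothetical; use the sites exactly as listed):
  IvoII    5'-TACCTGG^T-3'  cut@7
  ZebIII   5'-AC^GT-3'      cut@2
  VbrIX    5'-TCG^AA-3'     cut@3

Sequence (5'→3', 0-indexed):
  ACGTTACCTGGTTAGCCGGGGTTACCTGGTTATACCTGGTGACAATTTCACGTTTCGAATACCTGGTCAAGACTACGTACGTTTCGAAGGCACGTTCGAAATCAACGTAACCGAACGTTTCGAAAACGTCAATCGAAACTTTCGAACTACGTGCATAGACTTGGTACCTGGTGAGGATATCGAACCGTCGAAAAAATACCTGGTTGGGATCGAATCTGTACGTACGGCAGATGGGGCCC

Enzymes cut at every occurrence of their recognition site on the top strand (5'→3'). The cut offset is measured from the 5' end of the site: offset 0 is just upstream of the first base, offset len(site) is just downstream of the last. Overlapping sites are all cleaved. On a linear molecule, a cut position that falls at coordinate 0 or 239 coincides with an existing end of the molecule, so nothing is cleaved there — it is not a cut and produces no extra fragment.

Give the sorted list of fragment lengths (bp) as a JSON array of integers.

Per-enzyme occurrences:
  IvoII TACCTGGT/7: at [4, 22, 32, 59, 164, 196] ⇒ [11, 29, 39, 66, 171, 203]
  ZebIII ACGT/2: at [0, 49, 74, 78, 91, 104, 114, 125, 148, 219] ⇒ [2, 51, 76, 80, 93, 106, 116, 127, 150, 221]
  VbrIX TCGAA/3: at [54, 83, 95, 119, 132, 141, 179, 187, 209] ⇒ [57, 86, 98, 122, 135, 144, 182, 190, 212]

Pooled cuts: [2, 11, 29, 39, 51, 57, 66, 76, 80, 86, 93, 98, 106, 116, 122, 127, 135, 144, 150, 171, 182, 190, 203, 212, 221]

Fragments:
  [0,2): 2 bp
  [2,11): 9 bp
  [11,29): 18 bp
  [29,39): 10 bp
  [39,51): 12 bp
  [51,57): 6 bp
  [57,66): 9 bp
  [66,76): 10 bp
  [76,80): 4 bp
  [80,86): 6 bp
  [86,93): 7 bp
  [93,98): 5 bp
  [98,106): 8 bp
  [106,116): 10 bp
  [116,122): 6 bp
  [122,127): 5 bp
  [127,135): 8 bp
  [135,144): 9 bp
  [144,150): 6 bp
  [150,171): 21 bp
  [171,182): 11 bp
  [182,190): 8 bp
  [190,203): 13 bp
  [203,212): 9 bp
  [212,221): 9 bp
  [221,239): 18 bp

[2,4,5,5,6,6,6,6,7,8,8,8,9,9,9,9,9,10,10,10,11,12,13,18,18,21]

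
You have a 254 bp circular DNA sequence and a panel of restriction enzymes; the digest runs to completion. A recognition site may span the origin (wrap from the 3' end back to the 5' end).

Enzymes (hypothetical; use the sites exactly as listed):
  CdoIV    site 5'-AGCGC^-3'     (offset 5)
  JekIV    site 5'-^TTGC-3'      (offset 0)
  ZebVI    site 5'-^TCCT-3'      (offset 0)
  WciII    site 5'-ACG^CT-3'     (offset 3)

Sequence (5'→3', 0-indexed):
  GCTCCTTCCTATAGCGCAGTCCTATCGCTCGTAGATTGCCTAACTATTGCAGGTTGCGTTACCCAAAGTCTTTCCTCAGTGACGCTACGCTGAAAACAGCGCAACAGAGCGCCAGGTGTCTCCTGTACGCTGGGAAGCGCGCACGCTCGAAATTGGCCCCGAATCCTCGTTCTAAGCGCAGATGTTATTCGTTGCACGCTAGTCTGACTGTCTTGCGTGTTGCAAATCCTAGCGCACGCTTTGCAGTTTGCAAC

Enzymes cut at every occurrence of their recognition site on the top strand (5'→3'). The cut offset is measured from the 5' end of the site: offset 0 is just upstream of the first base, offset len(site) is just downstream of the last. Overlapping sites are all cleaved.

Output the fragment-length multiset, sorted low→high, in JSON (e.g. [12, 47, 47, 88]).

Scan for sites:
  CdoIV (AGCGC, off=5): starts [12, 97, 107, 135, 174, 230] → cuts [17, 102, 112, 140, 179, 235]
  JekIV (TTGC, off=0): starts [35, 46, 53, 191, 212, 219, 240, 247] → cuts [35, 46, 53, 191, 212, 219, 240, 247]
  ZebVI (TCCT, off=0): starts [2, 6, 19, 72, 120, 163, 226] → cuts [2, 6, 19, 72, 120, 163, 226]
  WciII (ACGCT, off=3): starts [81, 86, 126, 142, 195, 235, 252] → cuts [1, 84, 89, 129, 145, 198, 238]

All cut coordinates (distinct, sorted): [1, 2, 6, 17, 19, 35, 46, 53, 72, 84, 89, 102, 112, 120, 129, 140, 145, 163, 179, 191, 198, 212, 219, 226, 235, 238, 240, 247]

Fragment lengths:
  1→2: 1 bp
  2→6: 4 bp
  6→17: 11 bp
  17→19: 2 bp
  19→35: 16 bp
  35→46: 11 bp
  46→53: 7 bp
  53→72: 19 bp
  72→84: 12 bp
  84→89: 5 bp
  89→102: 13 bp
  102→112: 10 bp
  112→120: 8 bp
  120→129: 9 bp
  129→140: 11 bp
  140→145: 5 bp
  145→163: 18 bp
  163→179: 16 bp
  179→191: 12 bp
  191→198: 7 bp
  198→212: 14 bp
  212→219: 7 bp
  219→226: 7 bp
  226→235: 9 bp
  235→238: 3 bp
  238→240: 2 bp
  240→247: 7 bp
  247→1 (wrap): 254-247+1 = 8 bp

[1,2,2,3,4,5,5,7,7,7,7,7,8,8,9,9,10,11,11,11,12,12,13,14,16,16,18,19]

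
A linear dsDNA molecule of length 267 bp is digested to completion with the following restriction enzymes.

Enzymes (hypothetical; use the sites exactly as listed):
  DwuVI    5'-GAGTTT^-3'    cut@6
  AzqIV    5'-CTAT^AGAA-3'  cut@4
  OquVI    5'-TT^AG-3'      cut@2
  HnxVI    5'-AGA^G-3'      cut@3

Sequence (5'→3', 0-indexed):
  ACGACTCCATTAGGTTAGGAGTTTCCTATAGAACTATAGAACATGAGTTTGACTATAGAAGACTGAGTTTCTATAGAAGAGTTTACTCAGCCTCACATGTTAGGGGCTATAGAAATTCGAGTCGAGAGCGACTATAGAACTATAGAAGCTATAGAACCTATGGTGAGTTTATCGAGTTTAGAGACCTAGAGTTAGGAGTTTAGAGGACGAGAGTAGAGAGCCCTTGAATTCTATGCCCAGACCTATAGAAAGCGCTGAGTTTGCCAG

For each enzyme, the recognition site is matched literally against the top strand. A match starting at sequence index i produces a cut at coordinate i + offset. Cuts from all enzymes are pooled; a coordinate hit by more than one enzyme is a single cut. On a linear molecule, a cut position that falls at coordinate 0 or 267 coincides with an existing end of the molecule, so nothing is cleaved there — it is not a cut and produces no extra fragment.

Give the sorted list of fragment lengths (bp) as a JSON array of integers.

[2,3,3,3,4,4,5,5,5,5,6,6,8,8,8,8,8,8,8,9,9,9,11,13,14,16,17,17,18,27]

Site scan:
  DwuVI (GAGTTT, off=6): starts [18, 44, 64, 78, 164, 173, 195, 256] → cuts [24, 50, 70, 84, 170, 179, 201, 262]
  AzqIV (CTATAGAA, off=4): starts [25, 33, 52, 70, 106, 131, 139, 148, 242] → cuts [29, 37, 56, 74, 110, 135, 143, 152, 246]
  OquVI (TTAG, off=2): starts [9, 14, 99, 177, 191, 199] → cuts [11, 16, 101, 179, 193, 201]
  HnxVI (AGAG, off=3): starts [77, 124, 179, 187, 201, 209, 214, 216] → cuts [80, 127, 182, 190, 204, 212, 217, 219]

All cut coordinates (distinct, sorted): [11, 16, 24, 29, 37, 50, 56, 70, 74, 80, 84, 101, 110, 127, 135, 143, 152, 170, 179, 182, 190, 193, 201, 204, 212, 217, 219, 246, 262]

Fragments:
  [0,11): 11 bp
  [11,16): 5 bp
  [16,24): 8 bp
  [24,29): 5 bp
  [29,37): 8 bp
  [37,50): 13 bp
  [50,56): 6 bp
  [56,70): 14 bp
  [70,74): 4 bp
  [74,80): 6 bp
  [80,84): 4 bp
  [84,101): 17 bp
  [101,110): 9 bp
  [110,127): 17 bp
  [127,135): 8 bp
  [135,143): 8 bp
  [143,152): 9 bp
  [152,170): 18 bp
  [170,179): 9 bp
  [179,182): 3 bp
  [182,190): 8 bp
  [190,193): 3 bp
  [193,201): 8 bp
  [201,204): 3 bp
  [204,212): 8 bp
  [212,217): 5 bp
  [217,219): 2 bp
  [219,246): 27 bp
  [246,262): 16 bp
  [262,267): 5 bp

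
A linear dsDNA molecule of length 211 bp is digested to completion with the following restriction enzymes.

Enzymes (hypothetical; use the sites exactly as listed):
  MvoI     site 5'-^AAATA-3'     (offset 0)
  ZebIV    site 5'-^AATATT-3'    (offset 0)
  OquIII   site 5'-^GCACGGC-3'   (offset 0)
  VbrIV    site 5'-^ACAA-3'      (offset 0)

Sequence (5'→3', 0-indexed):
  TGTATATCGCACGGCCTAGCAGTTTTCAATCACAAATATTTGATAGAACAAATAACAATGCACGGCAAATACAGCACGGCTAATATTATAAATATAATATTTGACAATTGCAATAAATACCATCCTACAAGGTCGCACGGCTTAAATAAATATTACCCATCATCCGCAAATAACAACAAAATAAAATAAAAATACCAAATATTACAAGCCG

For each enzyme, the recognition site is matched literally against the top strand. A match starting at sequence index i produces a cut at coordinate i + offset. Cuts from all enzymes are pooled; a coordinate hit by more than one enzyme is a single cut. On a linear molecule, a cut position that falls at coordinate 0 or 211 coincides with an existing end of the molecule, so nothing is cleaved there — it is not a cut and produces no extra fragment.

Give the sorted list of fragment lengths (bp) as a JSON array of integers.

[1,1,1,2,2,3,3,4,5,5,5,5,6,6,6,7,7,7,8,8,8,8,8,8,9,11,12,13,19,23]

Scan for sites:
  MvoI (AAATA, off=0): starts [33, 49, 66, 89, 114, 143, 147, 167, 178, 183, 189, 196] → cuts [33, 49, 66, 89, 114, 143, 147, 167, 178, 183, 189, 196]
  ZebIV (AATATT, off=0): starts [34, 81, 95, 148, 197] → cuts [34, 81, 95, 148, 197]
  OquIII (GCACGGC, off=0): starts [8, 59, 73, 134] → cuts [8, 59, 73, 134]
  VbrIV (ACAA, off=0): starts [31, 47, 54, 103, 126, 172, 175, 203] → cuts [31, 47, 54, 103, 126, 172, 175, 203]

Pooled cuts: [8, 31, 33, 34, 47, 49, 54, 59, 66, 73, 81, 89, 95, 103, 114, 126, 134, 143, 147, 148, 167, 172, 175, 178, 183, 189, 196, 197, 203]

Fragments:
  [0,8): 8 bp
  [8,31): 23 bp
  [31,33): 2 bp
  [33,34): 1 bp
  [34,47): 13 bp
  [47,49): 2 bp
  [49,54): 5 bp
  [54,59): 5 bp
  [59,66): 7 bp
  [66,73): 7 bp
  [73,81): 8 bp
  [81,89): 8 bp
  [89,95): 6 bp
  [95,103): 8 bp
  [103,114): 11 bp
  [114,126): 12 bp
  [126,134): 8 bp
  [134,143): 9 bp
  [143,147): 4 bp
  [147,148): 1 bp
  [148,167): 19 bp
  [167,172): 5 bp
  [172,175): 3 bp
  [175,178): 3 bp
  [178,183): 5 bp
  [183,189): 6 bp
  [189,196): 7 bp
  [196,197): 1 bp
  [197,203): 6 bp
  [203,211): 8 bp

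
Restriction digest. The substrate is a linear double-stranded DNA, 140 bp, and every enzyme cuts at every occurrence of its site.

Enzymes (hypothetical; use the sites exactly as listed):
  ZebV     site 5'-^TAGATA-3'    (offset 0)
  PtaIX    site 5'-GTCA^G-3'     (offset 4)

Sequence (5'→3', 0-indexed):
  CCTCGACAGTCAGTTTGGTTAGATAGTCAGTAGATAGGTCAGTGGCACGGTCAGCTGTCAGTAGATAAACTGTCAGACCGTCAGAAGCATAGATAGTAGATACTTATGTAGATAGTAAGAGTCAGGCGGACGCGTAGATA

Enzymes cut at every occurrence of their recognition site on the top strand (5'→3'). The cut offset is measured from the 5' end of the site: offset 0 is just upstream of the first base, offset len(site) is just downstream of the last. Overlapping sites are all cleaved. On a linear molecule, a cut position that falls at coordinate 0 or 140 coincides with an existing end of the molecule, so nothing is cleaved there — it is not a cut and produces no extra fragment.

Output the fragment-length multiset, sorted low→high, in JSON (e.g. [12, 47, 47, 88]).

[1,1,6,6,7,7,7,8,10,10,11,12,12,12,14,16]

Per-enzyme occurrences:
  ZebV (TAGATA, off=0): starts [19, 30, 61, 89, 96, 108, 134] → cuts [19, 30, 61, 89, 96, 108, 134]
  PtaIX (GTCAG, off=4): starts [8, 25, 37, 49, 56, 71, 79, 120] → cuts [12, 29, 41, 53, 60, 75, 83, 124]

All cut coordinates (distinct, sorted): [12, 19, 29, 30, 41, 53, 60, 61, 75, 83, 89, 96, 108, 124, 134]

Fragment lengths:
  [0,12): 12 bp
  [12,19): 7 bp
  [19,29): 10 bp
  [29,30): 1 bp
  [30,41): 11 bp
  [41,53): 12 bp
  [53,60): 7 bp
  [60,61): 1 bp
  [61,75): 14 bp
  [75,83): 8 bp
  [83,89): 6 bp
  [89,96): 7 bp
  [96,108): 12 bp
  [108,124): 16 bp
  [124,134): 10 bp
  [134,140): 6 bp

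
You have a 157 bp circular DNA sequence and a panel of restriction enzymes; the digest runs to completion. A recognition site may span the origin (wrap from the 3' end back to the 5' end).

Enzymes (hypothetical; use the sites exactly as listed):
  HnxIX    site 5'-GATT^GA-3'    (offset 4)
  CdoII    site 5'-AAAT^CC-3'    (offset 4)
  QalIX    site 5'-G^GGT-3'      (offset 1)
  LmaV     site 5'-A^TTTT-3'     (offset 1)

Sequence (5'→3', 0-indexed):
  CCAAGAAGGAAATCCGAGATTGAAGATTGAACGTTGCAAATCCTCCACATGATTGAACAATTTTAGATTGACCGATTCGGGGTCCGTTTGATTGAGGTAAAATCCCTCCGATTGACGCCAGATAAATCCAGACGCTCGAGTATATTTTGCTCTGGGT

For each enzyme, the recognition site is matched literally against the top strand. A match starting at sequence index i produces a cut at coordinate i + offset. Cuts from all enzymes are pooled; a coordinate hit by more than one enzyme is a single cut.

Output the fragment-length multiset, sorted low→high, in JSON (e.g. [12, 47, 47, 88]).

[6,7,8,9,10,10,10,11,13,13,13,14,16,17]

Site scan:
  HnxIX GATTGA/4: at [17, 24, 50, 65, 89, 109] ⇒ [21, 28, 54, 69, 93, 113]
  CdoII AAATCC/4: at [9, 37, 99, 123] ⇒ [13, 41, 103, 127]
  QalIX GGGT/1: at [79, 153] ⇒ [80, 154]
  LmaV ATTTT/1: at [59, 143] ⇒ [60, 144]

Pooled cuts: [13, 21, 28, 41, 54, 60, 69, 80, 93, 103, 113, 127, 144, 154]

Fragments:
  13→21: 8 bp
  21→28: 7 bp
  28→41: 13 bp
  41→54: 13 bp
  54→60: 6 bp
  60→69: 9 bp
  69→80: 11 bp
  80→93: 13 bp
  93→103: 10 bp
  103→113: 10 bp
  113→127: 14 bp
  127→144: 17 bp
  144→154: 10 bp
  154→13 (wrap): 157-154+13 = 16 bp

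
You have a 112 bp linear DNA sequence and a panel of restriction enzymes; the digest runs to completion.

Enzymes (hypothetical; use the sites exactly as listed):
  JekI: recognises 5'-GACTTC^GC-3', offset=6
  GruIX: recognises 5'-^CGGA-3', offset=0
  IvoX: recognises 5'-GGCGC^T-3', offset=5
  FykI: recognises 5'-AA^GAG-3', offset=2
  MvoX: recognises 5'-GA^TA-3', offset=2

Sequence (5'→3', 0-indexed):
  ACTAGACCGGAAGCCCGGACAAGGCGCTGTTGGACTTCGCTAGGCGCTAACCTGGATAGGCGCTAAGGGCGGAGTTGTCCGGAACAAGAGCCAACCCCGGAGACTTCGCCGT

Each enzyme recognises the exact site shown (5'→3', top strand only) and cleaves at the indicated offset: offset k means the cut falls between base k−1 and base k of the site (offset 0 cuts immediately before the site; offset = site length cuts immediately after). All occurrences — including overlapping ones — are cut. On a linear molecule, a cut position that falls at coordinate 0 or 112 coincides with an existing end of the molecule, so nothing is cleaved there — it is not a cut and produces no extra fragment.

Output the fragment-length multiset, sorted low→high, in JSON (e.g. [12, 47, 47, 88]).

Scan for sites:
  JekI GACTTCGC/6: at [32, 101] ⇒ [38, 107]
  GruIX CGGA/0: at [7, 15, 69, 79, 97] ⇒ [7, 15, 69, 79, 97]
  IvoX GGCGCT/5: at [22, 42, 58] ⇒ [27, 47, 63]
  FykI AAGAG/2: at [85] ⇒ [87]
  MvoX GATA/2: at [54] ⇒ [56]

All cut coordinates (distinct, sorted): [7, 15, 27, 38, 47, 56, 63, 69, 79, 87, 97, 107]

Fragment lengths:
  [0,7): 7 bp
  [7,15): 8 bp
  [15,27): 12 bp
  [27,38): 11 bp
  [38,47): 9 bp
  [47,56): 9 bp
  [56,63): 7 bp
  [63,69): 6 bp
  [69,79): 10 bp
  [79,87): 8 bp
  [87,97): 10 bp
  [97,107): 10 bp
  [107,112): 5 bp

[5,6,7,7,8,8,9,9,10,10,10,11,12]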